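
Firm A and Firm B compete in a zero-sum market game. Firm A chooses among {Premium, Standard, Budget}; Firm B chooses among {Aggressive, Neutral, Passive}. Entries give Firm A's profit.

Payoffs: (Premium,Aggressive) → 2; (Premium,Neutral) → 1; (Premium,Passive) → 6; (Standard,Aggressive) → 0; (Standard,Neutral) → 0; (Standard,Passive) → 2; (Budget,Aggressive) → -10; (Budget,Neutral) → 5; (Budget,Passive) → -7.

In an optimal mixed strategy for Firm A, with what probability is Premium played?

Row minima: Premium → 1, Standard → 0, Budget → -10; maximin = 1.
Column maxima: Aggressive → 2, Neutral → 5, Passive → 6; minimax = 2.
1 ≠ 2, so there is no saddle point; optimal play is mixed.
Standard is strictly dominated by Premium, so Firm A never plays it.
Passive is strictly dominated by Aggressive (it gives Firm A strictly more in every row), so Firm B never plays it.
On the remaining 2×2 (Premium, Budget vs Aggressive, Neutral):
Let Firm A play Premium with probability p. Expected payoff against Aggressive: 2p + (-10)(1−p) = 12p − 10; against Neutral: 1p + 5(1−p) = −4p + 5.
Setting these equal: 12p − 10 = −4p + 5 ⇒ 16p = 15 ⇒ p = 15/16, and the value is (12)·(15/16) − 10 = 5/4.
For Firm B: with q = P(Aggressive), equating Premium's and Budget's payoffs gives q + 1 = −15q + 5 ⇒ q = 1/4.

15/16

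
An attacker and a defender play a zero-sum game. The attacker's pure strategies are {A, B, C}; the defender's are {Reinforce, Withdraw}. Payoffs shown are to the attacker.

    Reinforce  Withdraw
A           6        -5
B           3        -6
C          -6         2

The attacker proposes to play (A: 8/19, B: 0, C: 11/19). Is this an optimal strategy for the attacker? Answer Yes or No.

Against Reinforce this mix gives (8/19)·6 + (11/19)·(-6) = -18/19.
Against Withdraw this mix gives (8/19)·(-5) + (11/19)·2 = -18/19.
All of the defender's active replies (Reinforce, Withdraw) yield -18/19, and no column does worse for the attacker. The mix makes the defender indifferent and guarantees -18/19, so it is optimal.

Yes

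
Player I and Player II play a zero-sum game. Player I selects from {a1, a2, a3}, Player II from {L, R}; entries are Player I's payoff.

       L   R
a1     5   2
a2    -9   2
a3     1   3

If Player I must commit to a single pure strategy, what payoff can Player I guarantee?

Row minima: a1 → 2, a2 → -9, a3 → 1.
The best of these is 2.

2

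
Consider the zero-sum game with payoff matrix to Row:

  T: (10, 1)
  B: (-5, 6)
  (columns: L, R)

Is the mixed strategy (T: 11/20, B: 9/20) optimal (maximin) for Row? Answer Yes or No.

Against L this mix gives (11/20)·10 + (9/20)·(-5) = 13/4.
Against R this mix gives (11/20)·1 + (9/20)·6 = 13/4.
All of Column's active replies (L, R) yield 13/4, and no column does worse for Row. The mix makes Column indifferent and guarantees 13/4, so it is optimal.

Yes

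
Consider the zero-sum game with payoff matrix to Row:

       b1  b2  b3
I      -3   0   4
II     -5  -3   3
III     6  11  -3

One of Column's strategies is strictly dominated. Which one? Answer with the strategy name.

b2

b1 holds Row's payoff strictly below b2 in every row: -3 < 0, -5 < -3, 6 < 11.
So b2 is strictly dominated for Column.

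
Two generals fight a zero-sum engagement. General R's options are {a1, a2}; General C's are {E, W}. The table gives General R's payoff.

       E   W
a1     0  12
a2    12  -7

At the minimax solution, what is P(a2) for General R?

12/31

Row minima: a1 → 0, a2 → -7; maximin = 0.
Column maxima: E → 12, W → 12; minimax = 12.
0 ≠ 12, so there is no saddle point; optimal play is mixed.
Let General R play a1 with probability p. Expected payoff against E: 0p + 12(1−p) = −12p + 12; against W: 12p + (-7)(1−p) = 19p − 7.
Setting these equal: −12p + 12 = 19p − 7 ⇒ −31p = -19 ⇒ p = 19/31, and the value is (-12)·(19/31) + 12 = 144/31.
For General C: with q = P(E), equating a1's and a2's payoffs gives −12q + 12 = 19q − 7 ⇒ q = 19/31.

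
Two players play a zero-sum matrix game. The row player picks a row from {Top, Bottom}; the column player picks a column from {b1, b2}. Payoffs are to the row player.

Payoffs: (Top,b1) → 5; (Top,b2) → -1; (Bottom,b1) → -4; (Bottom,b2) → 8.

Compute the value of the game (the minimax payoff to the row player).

2

Row minima: Top → -1, Bottom → -4; maximin = -1.
Column maxima: b1 → 5, b2 → 8; minimax = 5.
-1 ≠ 5, so there is no saddle point; optimal play is mixed.
Let the row player play Top with probability p. Expected payoff against b1: 5p + (-4)(1−p) = 9p − 4; against b2: (-1)p + 8(1−p) = −9p + 8.
Setting these equal: 9p − 4 = −9p + 8 ⇒ 18p = 12 ⇒ p = 2/3, and the value is (9)·(2/3) − 4 = 2.
For the column player: with q = P(b1), equating Top's and Bottom's payoffs gives 6q − 1 = −12q + 8 ⇒ q = 1/2.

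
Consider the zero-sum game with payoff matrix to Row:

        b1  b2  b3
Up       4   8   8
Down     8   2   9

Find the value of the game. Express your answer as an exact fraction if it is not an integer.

28/5

Row minima: Up → 4, Down → 2; maximin = 4.
Column maxima: b1 → 8, b2 → 8, b3 → 9; minimax = 8.
4 ≠ 8, so there is no saddle point; optimal play is mixed.
b3 is strictly dominated by b1 (it gives Row strictly more in every row), so Column never plays it.
On the remaining 2×2 (Up, Down vs b1, b2):
Let Row play Up with probability p. Expected payoff against b1: 4p + 8(1−p) = −4p + 8; against b2: 8p + 2(1−p) = 6p + 2.
Setting these equal: −4p + 8 = 6p + 2 ⇒ −10p = -6 ⇒ p = 3/5, and the value is (-4)·(3/5) + 8 = 28/5.
For Column: with q = P(b1), equating Up's and Down's payoffs gives −4q + 8 = 6q + 2 ⇒ q = 3/5.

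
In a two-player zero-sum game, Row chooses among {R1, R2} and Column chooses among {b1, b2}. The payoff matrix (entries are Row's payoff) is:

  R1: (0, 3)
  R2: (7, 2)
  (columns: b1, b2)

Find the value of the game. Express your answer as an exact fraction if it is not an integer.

Row minima: R1 → 0, R2 → 2; maximin = 2.
Column maxima: b1 → 7, b2 → 3; minimax = 3.
2 ≠ 3, so there is no saddle point; optimal play is mixed.
Let Row play R1 with probability p. Expected payoff against b1: 0p + 7(1−p) = −7p + 7; against b2: 3p + 2(1−p) = p + 2.
Setting these equal: −7p + 7 = p + 2 ⇒ −8p = -5 ⇒ p = 5/8, and the value is (-7)·(5/8) + 7 = 21/8.
For Column: with q = P(b1), equating R1's and R2's payoffs gives −3q + 3 = 5q + 2 ⇒ q = 1/8.

21/8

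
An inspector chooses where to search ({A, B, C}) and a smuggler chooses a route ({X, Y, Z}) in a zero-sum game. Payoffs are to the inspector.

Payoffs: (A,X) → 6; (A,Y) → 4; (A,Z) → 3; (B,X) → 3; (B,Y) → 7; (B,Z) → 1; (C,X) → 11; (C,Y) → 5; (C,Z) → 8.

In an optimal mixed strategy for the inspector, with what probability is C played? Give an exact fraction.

2/3

Row minima: A → 3, B → 1, C → 5; maximin = 5.
Column maxima: X → 11, Y → 7, Z → 8; minimax = 7.
5 ≠ 7, so there is no saddle point; optimal play is mixed.
A is strictly dominated by C, so the inspector never plays it.
X is strictly dominated by Z (it gives the inspector strictly more in every row), so the smuggler never plays it.
On the remaining 2×2 (B, C vs Y, Z):
Let the inspector play B with probability p. Expected payoff against Y: 7p + 5(1−p) = 2p + 5; against Z: 1p + 8(1−p) = −7p + 8.
Setting these equal: 2p + 5 = −7p + 8 ⇒ 9p = 3 ⇒ p = 1/3, and the value is (2)·(1/3) + 5 = 17/3.
For the smuggler: with q = P(Y), equating B's and C's payoffs gives 6q + 1 = −3q + 8 ⇒ q = 7/9.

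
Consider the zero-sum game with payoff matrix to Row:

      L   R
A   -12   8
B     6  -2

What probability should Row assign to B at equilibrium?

5/7

Row minima: A → -12, B → -2; maximin = -2.
Column maxima: L → 6, R → 8; minimax = 6.
-2 ≠ 6, so there is no saddle point; optimal play is mixed.
Let Row play A with probability p. Expected payoff against L: (-12)p + 6(1−p) = −18p + 6; against R: 8p + (-2)(1−p) = 10p − 2.
Setting these equal: −18p + 6 = 10p − 2 ⇒ −28p = -8 ⇒ p = 2/7, and the value is (-18)·(2/7) + 6 = 6/7.
For Column: with q = P(L), equating A's and B's payoffs gives −20q + 8 = 8q − 2 ⇒ q = 5/14.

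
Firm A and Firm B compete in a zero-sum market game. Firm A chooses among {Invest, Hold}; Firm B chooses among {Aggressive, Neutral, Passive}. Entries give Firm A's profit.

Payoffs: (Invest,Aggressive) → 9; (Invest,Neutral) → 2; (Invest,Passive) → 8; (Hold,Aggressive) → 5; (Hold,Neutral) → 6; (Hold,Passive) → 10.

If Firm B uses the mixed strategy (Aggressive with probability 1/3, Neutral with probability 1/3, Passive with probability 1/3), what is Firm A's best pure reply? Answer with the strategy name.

Expected payoff of Invest: (1/3)·9 + (1/3)·2 + (1/3)·8 = 19/3.
Expected payoff of Hold: (1/3)·5 + (1/3)·6 + (1/3)·10 = 7.
The largest is 7, so Firm A's best response is Hold.

Hold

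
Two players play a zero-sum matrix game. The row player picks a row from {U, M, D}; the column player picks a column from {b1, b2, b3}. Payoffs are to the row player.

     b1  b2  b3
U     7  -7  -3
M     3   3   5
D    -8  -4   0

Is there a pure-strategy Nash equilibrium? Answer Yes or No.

Row minima: U → -7, M → 3, D → -8; maximin = 3.
Column maxima: b1 → 7, b2 → 3, b3 → 5; minimax = 3.
maximin = minimax = 3, so a saddle point exists.

Yes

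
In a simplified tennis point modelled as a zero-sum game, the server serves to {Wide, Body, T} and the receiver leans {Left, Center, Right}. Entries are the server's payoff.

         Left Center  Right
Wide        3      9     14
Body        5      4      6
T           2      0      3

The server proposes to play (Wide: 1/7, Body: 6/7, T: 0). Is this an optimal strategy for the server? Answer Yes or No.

Against Left this mix gives (1/7)·3 + (6/7)·5 = 33/7.
Against Center this mix gives (1/7)·9 + (6/7)·4 = 33/7.
Against Right this mix gives (1/7)·14 + (6/7)·6 = 50/7.
All of the receiver's active replies (Left, Center) yield 33/7, and no column does worse for the server. The mix makes the receiver indifferent and guarantees 33/7, so it is optimal.

Yes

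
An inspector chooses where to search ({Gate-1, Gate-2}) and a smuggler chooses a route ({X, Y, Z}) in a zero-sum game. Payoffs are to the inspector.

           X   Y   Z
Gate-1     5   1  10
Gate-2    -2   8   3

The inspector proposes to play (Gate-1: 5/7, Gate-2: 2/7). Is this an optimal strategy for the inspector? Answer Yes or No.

Against X this mix gives (5/7)·5 + (2/7)·(-2) = 3.
Against Y this mix gives (5/7)·1 + (2/7)·8 = 3.
Against Z this mix gives (5/7)·10 + (2/7)·3 = 8.
All of the smuggler's active replies (X, Y) yield 3, and no column does worse for the inspector. The mix makes the smuggler indifferent and guarantees 3, so it is optimal.

Yes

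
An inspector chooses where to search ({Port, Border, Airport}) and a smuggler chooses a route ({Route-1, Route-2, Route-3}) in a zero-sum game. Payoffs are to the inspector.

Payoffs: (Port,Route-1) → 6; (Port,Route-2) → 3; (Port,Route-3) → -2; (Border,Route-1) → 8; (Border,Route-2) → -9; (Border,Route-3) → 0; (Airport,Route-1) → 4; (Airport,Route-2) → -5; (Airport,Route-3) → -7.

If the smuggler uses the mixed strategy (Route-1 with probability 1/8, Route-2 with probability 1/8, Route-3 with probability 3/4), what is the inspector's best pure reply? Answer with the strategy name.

Border

Expected payoff of Port: (1/8)·6 + (1/8)·3 + (3/4)·(-2) = -3/8.
Expected payoff of Border: (1/8)·8 + (1/8)·(-9) + (3/4)·0 = -1/8.
Expected payoff of Airport: (1/8)·4 + (1/8)·(-5) + (3/4)·(-7) = -43/8.
The largest is -1/8, so the inspector's best response is Border.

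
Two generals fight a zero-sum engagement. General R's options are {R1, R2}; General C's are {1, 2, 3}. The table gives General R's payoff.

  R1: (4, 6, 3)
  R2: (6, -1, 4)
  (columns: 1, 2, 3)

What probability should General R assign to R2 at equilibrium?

Row minima: R1 → 3, R2 → -1; maximin = 3.
Column maxima: 1 → 6, 2 → 6, 3 → 4; minimax = 4.
3 ≠ 4, so there is no saddle point; optimal play is mixed.
1 is strictly dominated by 3 (it gives General R strictly more in every row), so General C never plays it.
On the remaining 2×2 (R1, R2 vs 2, 3):
Let General R play R1 with probability p. Expected payoff against 2: 6p + (-1)(1−p) = 7p − 1; against 3: 3p + 4(1−p) = −p + 4.
Setting these equal: 7p − 1 = −p + 4 ⇒ 8p = 5 ⇒ p = 5/8, and the value is (7)·(5/8) − 1 = 27/8.
For General C: with q = P(2), equating R1's and R2's payoffs gives 3q + 3 = −5q + 4 ⇒ q = 1/8.

3/8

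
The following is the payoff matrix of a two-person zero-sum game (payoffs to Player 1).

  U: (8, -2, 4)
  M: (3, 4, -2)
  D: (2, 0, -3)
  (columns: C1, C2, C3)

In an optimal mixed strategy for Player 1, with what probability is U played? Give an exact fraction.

Row minima: U → -2, M → -2, D → -3; maximin = -2.
Column maxima: C1 → 8, C2 → 4, C3 → 4; minimax = 4.
-2 ≠ 4, so there is no saddle point; optimal play is mixed.
D is strictly dominated by M, so Player 1 never plays it.
C1 is strictly dominated by C3 (it gives Player 1 strictly more in every row), so Player 2 never plays it.
On the remaining 2×2 (U, M vs C2, C3):
Let Player 1 play U with probability p. Expected payoff against C2: (-2)p + 4(1−p) = −6p + 4; against C3: 4p + (-2)(1−p) = 6p − 2.
Setting these equal: −6p + 4 = 6p − 2 ⇒ −12p = -6 ⇒ p = 1/2, and the value is (-6)·(1/2) + 4 = 1.
For Player 2: with q = P(C2), equating U's and M's payoffs gives −6q + 4 = 6q − 2 ⇒ q = 1/2.

1/2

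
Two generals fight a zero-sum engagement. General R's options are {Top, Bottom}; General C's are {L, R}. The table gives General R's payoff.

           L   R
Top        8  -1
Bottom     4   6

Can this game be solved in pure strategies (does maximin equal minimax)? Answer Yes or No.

No

Row minima: Top → -1, Bottom → 4; maximin = 4.
Column maxima: L → 8, R → 6; minimax = 6.
4 ≠ 6, so no pure-strategy equilibrium exists.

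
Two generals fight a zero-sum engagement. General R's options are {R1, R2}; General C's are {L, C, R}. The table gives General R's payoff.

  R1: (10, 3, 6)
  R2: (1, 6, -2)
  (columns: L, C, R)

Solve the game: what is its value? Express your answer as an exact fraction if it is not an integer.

42/11

Row minima: R1 → 3, R2 → -2; maximin = 3.
Column maxima: L → 10, C → 6, R → 6; minimax = 6.
3 ≠ 6, so there is no saddle point; optimal play is mixed.
L is strictly dominated by R (it gives General R strictly more in every row), so General C never plays it.
On the remaining 2×2 (R1, R2 vs C, R):
Let General R play R1 with probability p. Expected payoff against C: 3p + 6(1−p) = −3p + 6; against R: 6p + (-2)(1−p) = 8p − 2.
Setting these equal: −3p + 6 = 8p − 2 ⇒ −11p = -8 ⇒ p = 8/11, and the value is (-3)·(8/11) + 6 = 42/11.
For General C: with q = P(C), equating R1's and R2's payoffs gives −3q + 6 = 8q − 2 ⇒ q = 8/11.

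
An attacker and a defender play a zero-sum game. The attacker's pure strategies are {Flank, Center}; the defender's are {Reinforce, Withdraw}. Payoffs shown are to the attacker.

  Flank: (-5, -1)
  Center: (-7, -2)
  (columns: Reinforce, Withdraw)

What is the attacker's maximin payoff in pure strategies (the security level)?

Row minima: Flank → -5, Center → -7.
The best of these is -5.

-5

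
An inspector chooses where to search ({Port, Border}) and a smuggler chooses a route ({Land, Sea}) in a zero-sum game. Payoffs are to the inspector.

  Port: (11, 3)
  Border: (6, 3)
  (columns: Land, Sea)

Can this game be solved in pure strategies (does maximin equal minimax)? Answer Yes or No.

Yes

Row minima: Port → 3, Border → 3; maximin = 3.
Column maxima: Land → 11, Sea → 3; minimax = 3.
maximin = minimax = 3, so a saddle point exists.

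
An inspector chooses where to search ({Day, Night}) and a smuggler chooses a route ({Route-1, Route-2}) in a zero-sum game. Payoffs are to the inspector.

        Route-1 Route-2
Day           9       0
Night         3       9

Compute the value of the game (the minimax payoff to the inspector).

27/5

Row minima: Day → 0, Night → 3; maximin = 3.
Column maxima: Route-1 → 9, Route-2 → 9; minimax = 9.
3 ≠ 9, so there is no saddle point; optimal play is mixed.
Let the inspector play Day with probability p. Expected payoff against Route-1: 9p + 3(1−p) = 6p + 3; against Route-2: 0p + 9(1−p) = −9p + 9.
Setting these equal: 6p + 3 = −9p + 9 ⇒ 15p = 6 ⇒ p = 2/5, and the value is (6)·(2/5) + 3 = 27/5.
For the smuggler: with q = P(Route-1), equating Day's and Night's payoffs gives 9q = −6q + 9 ⇒ q = 3/5.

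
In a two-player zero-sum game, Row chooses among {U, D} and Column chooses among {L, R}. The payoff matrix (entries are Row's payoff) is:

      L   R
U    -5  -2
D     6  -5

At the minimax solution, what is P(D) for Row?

Row minima: U → -5, D → -5; maximin = -5.
Column maxima: L → 6, R → -2; minimax = -2.
-5 ≠ -2, so there is no saddle point; optimal play is mixed.
Let Row play U with probability p. Expected payoff against L: (-5)p + 6(1−p) = −11p + 6; against R: (-2)p + (-5)(1−p) = 3p − 5.
Setting these equal: −11p + 6 = 3p − 5 ⇒ −14p = -11 ⇒ p = 11/14, and the value is (-11)·(11/14) + 6 = -37/14.
For Column: with q = P(L), equating U's and D's payoffs gives −3q − 2 = 11q − 5 ⇒ q = 3/14.

3/14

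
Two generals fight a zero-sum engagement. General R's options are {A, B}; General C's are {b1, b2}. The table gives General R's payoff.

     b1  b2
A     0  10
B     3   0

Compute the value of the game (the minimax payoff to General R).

30/13

Row minima: A → 0, B → 0; maximin = 0.
Column maxima: b1 → 3, b2 → 10; minimax = 3.
0 ≠ 3, so there is no saddle point; optimal play is mixed.
Let General R play A with probability p. Expected payoff against b1: 0p + 3(1−p) = −3p + 3; against b2: 10p + 0(1−p) = 10p.
Setting these equal: −3p + 3 = 10p ⇒ −13p = -3 ⇒ p = 3/13, and the value is (-3)·(3/13) + 3 = 30/13.
For General C: with q = P(b1), equating A's and B's payoffs gives −10q + 10 = 3q ⇒ q = 10/13.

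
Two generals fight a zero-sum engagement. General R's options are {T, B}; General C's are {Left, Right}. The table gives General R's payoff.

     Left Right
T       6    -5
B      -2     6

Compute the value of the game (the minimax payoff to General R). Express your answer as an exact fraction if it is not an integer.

26/19

Row minima: T → -5, B → -2; maximin = -2.
Column maxima: Left → 6, Right → 6; minimax = 6.
-2 ≠ 6, so there is no saddle point; optimal play is mixed.
Let General R play T with probability p. Expected payoff against Left: 6p + (-2)(1−p) = 8p − 2; against Right: (-5)p + 6(1−p) = −11p + 6.
Setting these equal: 8p − 2 = −11p + 6 ⇒ 19p = 8 ⇒ p = 8/19, and the value is (8)·(8/19) − 2 = 26/19.
For General C: with q = P(Left), equating T's and B's payoffs gives 11q − 5 = −8q + 6 ⇒ q = 11/19.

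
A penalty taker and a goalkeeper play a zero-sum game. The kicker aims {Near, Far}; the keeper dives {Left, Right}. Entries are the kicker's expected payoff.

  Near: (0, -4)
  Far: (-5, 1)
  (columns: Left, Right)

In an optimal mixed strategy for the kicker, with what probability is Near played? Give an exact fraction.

3/5

Row minima: Near → -4, Far → -5; maximin = -4.
Column maxima: Left → 0, Right → 1; minimax = 0.
-4 ≠ 0, so there is no saddle point; optimal play is mixed.
Let the kicker play Near with probability p. Expected payoff against Left: 0p + (-5)(1−p) = 5p − 5; against Right: (-4)p + 1(1−p) = −5p + 1.
Setting these equal: 5p − 5 = −5p + 1 ⇒ 10p = 6 ⇒ p = 3/5, and the value is (5)·(3/5) − 5 = -2.
For the keeper: with q = P(Left), equating Near's and Far's payoffs gives 4q − 4 = −6q + 1 ⇒ q = 1/2.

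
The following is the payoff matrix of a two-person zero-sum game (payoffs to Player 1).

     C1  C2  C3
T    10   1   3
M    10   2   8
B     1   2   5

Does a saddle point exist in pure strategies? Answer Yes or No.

Yes

Row minima: T → 1, M → 2, B → 1; maximin = 2.
Column maxima: C1 → 10, C2 → 2, C3 → 8; minimax = 2.
maximin = minimax = 2, so a saddle point exists.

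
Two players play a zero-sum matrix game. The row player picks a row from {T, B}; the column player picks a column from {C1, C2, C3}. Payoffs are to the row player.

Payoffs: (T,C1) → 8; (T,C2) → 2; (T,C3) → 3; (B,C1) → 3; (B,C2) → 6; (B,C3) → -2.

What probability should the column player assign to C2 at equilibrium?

5/9

Row minima: T → 2, B → -2; maximin = 2.
Column maxima: C1 → 8, C2 → 6, C3 → 3; minimax = 3.
2 ≠ 3, so there is no saddle point; optimal play is mixed.
C1 is strictly dominated by C3 (it gives the row player strictly more in every row), so the column player never plays it.
On the remaining 2×2 (T, B vs C2, C3):
Let the row player play T with probability p. Expected payoff against C2: 2p + 6(1−p) = −4p + 6; against C3: 3p + (-2)(1−p) = 5p − 2.
Setting these equal: −4p + 6 = 5p − 2 ⇒ −9p = -8 ⇒ p = 8/9, and the value is (-4)·(8/9) + 6 = 22/9.
For the column player: with q = P(C2), equating T's and B's payoffs gives −q + 3 = 8q − 2 ⇒ q = 5/9.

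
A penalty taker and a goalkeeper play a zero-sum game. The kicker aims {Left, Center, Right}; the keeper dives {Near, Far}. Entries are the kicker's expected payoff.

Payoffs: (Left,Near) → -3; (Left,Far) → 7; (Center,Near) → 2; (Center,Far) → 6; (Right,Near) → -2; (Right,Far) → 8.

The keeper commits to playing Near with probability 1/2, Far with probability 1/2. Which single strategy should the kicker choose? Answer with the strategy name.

Expected payoff of Left: (1/2)·(-3) + (1/2)·7 = 2.
Expected payoff of Center: (1/2)·2 + (1/2)·6 = 4.
Expected payoff of Right: (1/2)·(-2) + (1/2)·8 = 3.
The largest is 4, so the kicker's best response is Center.

Center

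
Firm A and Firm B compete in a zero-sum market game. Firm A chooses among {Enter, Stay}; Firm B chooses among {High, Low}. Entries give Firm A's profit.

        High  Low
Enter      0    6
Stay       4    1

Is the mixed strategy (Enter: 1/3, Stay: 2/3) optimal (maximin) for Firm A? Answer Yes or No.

Against High this mix gives (1/3)·0 + (2/3)·4 = 8/3.
Against Low this mix gives (1/3)·6 + (2/3)·1 = 8/3.
All of Firm B's active replies (High, Low) yield 8/3, and no column does worse for Firm A. The mix makes Firm B indifferent and guarantees 8/3, so it is optimal.

Yes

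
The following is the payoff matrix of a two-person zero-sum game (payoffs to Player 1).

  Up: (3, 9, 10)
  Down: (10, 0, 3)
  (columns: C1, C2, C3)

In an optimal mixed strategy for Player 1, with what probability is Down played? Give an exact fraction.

3/8

Row minima: Up → 3, Down → 0; maximin = 3.
Column maxima: C1 → 10, C2 → 9, C3 → 10; minimax = 9.
3 ≠ 9, so there is no saddle point; optimal play is mixed.
C3 is strictly dominated by C2 (it gives Player 1 strictly more in every row), so Player 2 never plays it.
On the remaining 2×2 (Up, Down vs C1, C2):
Let Player 1 play Up with probability p. Expected payoff against C1: 3p + 10(1−p) = −7p + 10; against C2: 9p + 0(1−p) = 9p.
Setting these equal: −7p + 10 = 9p ⇒ −16p = -10 ⇒ p = 5/8, and the value is (-7)·(5/8) + 10 = 45/8.
For Player 2: with q = P(C1), equating Up's and Down's payoffs gives −6q + 9 = 10q ⇒ q = 9/16.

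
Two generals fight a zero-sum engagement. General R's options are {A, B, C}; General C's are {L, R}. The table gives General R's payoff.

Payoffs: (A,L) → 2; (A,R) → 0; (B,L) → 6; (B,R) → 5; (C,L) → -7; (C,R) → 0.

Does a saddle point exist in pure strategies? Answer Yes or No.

Yes

Row minima: A → 0, B → 5, C → -7; maximin = 5.
Column maxima: L → 6, R → 5; minimax = 5.
maximin = minimax = 5, so a saddle point exists.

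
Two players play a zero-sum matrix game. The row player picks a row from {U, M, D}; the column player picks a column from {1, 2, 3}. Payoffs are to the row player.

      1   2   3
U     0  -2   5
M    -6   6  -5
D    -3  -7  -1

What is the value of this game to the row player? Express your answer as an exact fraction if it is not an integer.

-6/7

Row minima: U → -2, M → -6, D → -7; maximin = -2.
Column maxima: 1 → 0, 2 → 6, 3 → 5; minimax = 0.
-2 ≠ 0, so there is no saddle point; optimal play is mixed.
D is strictly dominated by U, so the row player never plays it.
3 is strictly dominated by 1 (it gives the row player strictly more in every row), so the column player never plays it.
On the remaining 2×2 (U, M vs 1, 2):
Let the row player play U with probability p. Expected payoff against 1: 0p + (-6)(1−p) = 6p − 6; against 2: (-2)p + 6(1−p) = −8p + 6.
Setting these equal: 6p − 6 = −8p + 6 ⇒ 14p = 12 ⇒ p = 6/7, and the value is (6)·(6/7) − 6 = -6/7.
For the column player: with q = P(1), equating U's and M's payoffs gives 2q − 2 = −12q + 6 ⇒ q = 4/7.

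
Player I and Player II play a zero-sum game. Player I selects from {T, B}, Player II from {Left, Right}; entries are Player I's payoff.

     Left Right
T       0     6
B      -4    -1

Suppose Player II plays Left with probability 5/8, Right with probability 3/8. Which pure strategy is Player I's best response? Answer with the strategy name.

T

Expected payoff of T: (5/8)·0 + (3/8)·6 = 9/4.
Expected payoff of B: (5/8)·(-4) + (3/8)·(-1) = -23/8.
The largest is 9/4, so Player I's best response is T.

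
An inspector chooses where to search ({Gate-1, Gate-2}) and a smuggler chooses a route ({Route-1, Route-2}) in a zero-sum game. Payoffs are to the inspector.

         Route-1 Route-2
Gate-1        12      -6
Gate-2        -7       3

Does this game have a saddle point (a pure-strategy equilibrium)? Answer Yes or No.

Row minima: Gate-1 → -6, Gate-2 → -7; maximin = -6.
Column maxima: Route-1 → 12, Route-2 → 3; minimax = 3.
-6 ≠ 3, so no pure-strategy equilibrium exists.

No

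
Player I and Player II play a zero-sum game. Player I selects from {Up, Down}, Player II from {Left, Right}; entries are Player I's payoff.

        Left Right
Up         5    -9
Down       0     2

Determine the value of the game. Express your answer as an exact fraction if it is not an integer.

5/8

Row minima: Up → -9, Down → 0; maximin = 0.
Column maxima: Left → 5, Right → 2; minimax = 2.
0 ≠ 2, so there is no saddle point; optimal play is mixed.
Let Player I play Up with probability p. Expected payoff against Left: 5p + 0(1−p) = 5p; against Right: (-9)p + 2(1−p) = −11p + 2.
Setting these equal: 5p = −11p + 2 ⇒ 16p = 2 ⇒ p = 1/8, and the value is (5)·(1/8) = 5/8.
For Player II: with q = P(Left), equating Up's and Down's payoffs gives 14q − 9 = −2q + 2 ⇒ q = 11/16.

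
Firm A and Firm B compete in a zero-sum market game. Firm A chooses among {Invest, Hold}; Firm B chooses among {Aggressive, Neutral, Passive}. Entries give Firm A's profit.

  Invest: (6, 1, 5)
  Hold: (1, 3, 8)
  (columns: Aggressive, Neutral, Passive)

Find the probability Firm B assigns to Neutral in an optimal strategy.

5/7

Row minima: Invest → 1, Hold → 1; maximin = 1.
Column maxima: Aggressive → 6, Neutral → 3, Passive → 8; minimax = 3.
1 ≠ 3, so there is no saddle point; optimal play is mixed.
Passive is strictly dominated by Neutral (it gives Firm A strictly more in every row), so Firm B never plays it.
On the remaining 2×2 (Invest, Hold vs Aggressive, Neutral):
Let Firm A play Invest with probability p. Expected payoff against Aggressive: 6p + 1(1−p) = 5p + 1; against Neutral: 1p + 3(1−p) = −2p + 3.
Setting these equal: 5p + 1 = −2p + 3 ⇒ 7p = 2 ⇒ p = 2/7, and the value is (5)·(2/7) + 1 = 17/7.
For Firm B: with q = P(Aggressive), equating Invest's and Hold's payoffs gives 5q + 1 = −2q + 3 ⇒ q = 2/7.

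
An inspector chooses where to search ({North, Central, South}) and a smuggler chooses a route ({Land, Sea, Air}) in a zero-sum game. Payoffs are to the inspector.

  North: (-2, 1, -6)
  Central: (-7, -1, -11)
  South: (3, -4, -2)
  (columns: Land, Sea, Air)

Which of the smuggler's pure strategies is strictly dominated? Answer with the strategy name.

Air holds the inspector's payoff strictly below Land in every row: -6 < -2, -11 < -7, -2 < 3.
So Land is strictly dominated for the smuggler.

Land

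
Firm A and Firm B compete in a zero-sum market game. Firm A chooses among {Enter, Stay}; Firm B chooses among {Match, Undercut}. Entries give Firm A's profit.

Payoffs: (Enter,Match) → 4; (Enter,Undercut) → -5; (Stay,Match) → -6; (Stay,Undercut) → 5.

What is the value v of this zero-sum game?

Row minima: Enter → -5, Stay → -6; maximin = -5.
Column maxima: Match → 4, Undercut → 5; minimax = 4.
-5 ≠ 4, so there is no saddle point; optimal play is mixed.
Let Firm A play Enter with probability p. Expected payoff against Match: 4p + (-6)(1−p) = 10p − 6; against Undercut: (-5)p + 5(1−p) = −10p + 5.
Setting these equal: 10p − 6 = −10p + 5 ⇒ 20p = 11 ⇒ p = 11/20, and the value is (10)·(11/20) − 6 = -1/2.
For Firm B: with q = P(Match), equating Enter's and Stay's payoffs gives 9q − 5 = −11q + 5 ⇒ q = 1/2.

-1/2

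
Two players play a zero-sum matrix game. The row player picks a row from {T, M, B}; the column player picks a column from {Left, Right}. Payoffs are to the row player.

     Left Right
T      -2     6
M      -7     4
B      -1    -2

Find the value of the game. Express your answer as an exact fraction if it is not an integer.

-10/9

Row minima: T → -2, M → -7, B → -2; maximin = -2.
Column maxima: Left → -1, Right → 6; minimax = -1.
-2 ≠ -1, so there is no saddle point; optimal play is mixed.
M is strictly dominated by T, so the row player never plays it.
On the remaining 2×2 (T, B vs Left, Right):
Let the row player play T with probability p. Expected payoff against Left: (-2)p + (-1)(1−p) = −p − 1; against Right: 6p + (-2)(1−p) = 8p − 2.
Setting these equal: −p − 1 = 8p − 2 ⇒ −9p = -1 ⇒ p = 1/9, and the value is (-1)·(1/9) − 1 = -10/9.
For the column player: with q = P(Left), equating T's and B's payoffs gives −8q + 6 = q − 2 ⇒ q = 8/9.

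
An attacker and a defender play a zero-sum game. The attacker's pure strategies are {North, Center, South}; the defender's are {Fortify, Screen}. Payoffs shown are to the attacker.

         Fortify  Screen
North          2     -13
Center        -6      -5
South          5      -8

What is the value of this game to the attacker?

-73/14

Row minima: North → -13, Center → -6, South → -8; maximin = -6.
Column maxima: Fortify → 5, Screen → -5; minimax = -5.
-6 ≠ -5, so there is no saddle point; optimal play is mixed.
North is strictly dominated by South, so the attacker never plays it.
On the remaining 2×2 (Center, South vs Fortify, Screen):
Let the attacker play Center with probability p. Expected payoff against Fortify: (-6)p + 5(1−p) = −11p + 5; against Screen: (-5)p + (-8)(1−p) = 3p − 8.
Setting these equal: −11p + 5 = 3p − 8 ⇒ −14p = -13 ⇒ p = 13/14, and the value is (-11)·(13/14) + 5 = -73/14.
For the defender: with q = P(Fortify), equating Center's and South's payoffs gives −q − 5 = 13q − 8 ⇒ q = 3/14.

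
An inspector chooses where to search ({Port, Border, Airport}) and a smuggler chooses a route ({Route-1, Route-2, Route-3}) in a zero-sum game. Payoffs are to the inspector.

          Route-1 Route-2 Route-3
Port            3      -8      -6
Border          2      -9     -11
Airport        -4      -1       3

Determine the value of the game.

Row minima: Port → -8, Border → -11, Airport → -4; maximin = -4.
Column maxima: Route-1 → 3, Route-2 → -1, Route-3 → 3; minimax = -1.
-4 ≠ -1, so there is no saddle point; optimal play is mixed.
Border is strictly dominated by Port, so the inspector never plays it.
With Border eliminated, Route-3 is strictly dominated by Route-2 (it gives the inspector strictly more in every remaining row), so the smuggler never plays it.
On the remaining 2×2 (Port, Airport vs Route-1, Route-2):
Let the inspector play Port with probability p. Expected payoff against Route-1: 3p + (-4)(1−p) = 7p − 4; against Route-2: (-8)p + (-1)(1−p) = −7p − 1.
Setting these equal: 7p − 4 = −7p − 1 ⇒ 14p = 3 ⇒ p = 3/14, and the value is (7)·(3/14) − 4 = -5/2.
For the smuggler: with q = P(Route-1), equating Port's and Airport's payoffs gives 11q − 8 = −3q − 1 ⇒ q = 1/2.

-5/2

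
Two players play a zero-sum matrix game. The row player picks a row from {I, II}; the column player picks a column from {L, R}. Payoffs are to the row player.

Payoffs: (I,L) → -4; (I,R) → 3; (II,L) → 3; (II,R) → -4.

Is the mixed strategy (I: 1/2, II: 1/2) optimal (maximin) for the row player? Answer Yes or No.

Against L this mix gives (1/2)·(-4) + (1/2)·3 = -1/2.
Against R this mix gives (1/2)·3 + (1/2)·(-4) = -1/2.
All of the column player's active replies (L, R) yield -1/2, and no column does worse for the row player. The mix makes the column player indifferent and guarantees -1/2, so it is optimal.

Yes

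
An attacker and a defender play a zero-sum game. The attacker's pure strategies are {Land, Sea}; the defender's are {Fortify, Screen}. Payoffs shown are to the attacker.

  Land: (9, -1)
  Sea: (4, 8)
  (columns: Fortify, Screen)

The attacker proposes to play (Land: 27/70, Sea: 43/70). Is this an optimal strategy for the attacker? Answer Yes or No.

No

Against Fortify this mix gives (27/70)·9 + (43/70)·4 = 83/14.
Against Screen this mix gives (27/70)·(-1) + (43/70)·8 = 317/70.
The defender will play Screen, holding the attacker to 317/70. Shifting weight toward the row that does better against Screen would raise this floor (the equalizing mix achieves 38/7 against both Screen and Fortify), so the proposed strategy is not optimal.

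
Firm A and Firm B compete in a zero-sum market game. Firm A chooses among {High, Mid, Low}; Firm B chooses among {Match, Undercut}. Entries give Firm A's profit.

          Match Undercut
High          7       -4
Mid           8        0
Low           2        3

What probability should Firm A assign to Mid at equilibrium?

Row minima: High → -4, Mid → 0, Low → 2; maximin = 2.
Column maxima: Match → 8, Undercut → 3; minimax = 3.
2 ≠ 3, so there is no saddle point; optimal play is mixed.
High is strictly dominated by Mid, so Firm A never plays it.
On the remaining 2×2 (Mid, Low vs Match, Undercut):
Let Firm A play Mid with probability p. Expected payoff against Match: 8p + 2(1−p) = 6p + 2; against Undercut: 0p + 3(1−p) = −3p + 3.
Setting these equal: 6p + 2 = −3p + 3 ⇒ 9p = 1 ⇒ p = 1/9, and the value is (6)·(1/9) + 2 = 8/3.
For Firm B: with q = P(Match), equating Mid's and Low's payoffs gives 8q = −q + 3 ⇒ q = 1/3.

1/9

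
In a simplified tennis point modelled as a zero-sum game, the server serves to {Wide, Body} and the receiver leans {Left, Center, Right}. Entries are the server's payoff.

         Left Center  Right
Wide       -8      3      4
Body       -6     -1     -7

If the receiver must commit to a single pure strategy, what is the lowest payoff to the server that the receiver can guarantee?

-6

Column maxima: Left → -6, Center → 3, Right → 4.
The smallest of these is -6.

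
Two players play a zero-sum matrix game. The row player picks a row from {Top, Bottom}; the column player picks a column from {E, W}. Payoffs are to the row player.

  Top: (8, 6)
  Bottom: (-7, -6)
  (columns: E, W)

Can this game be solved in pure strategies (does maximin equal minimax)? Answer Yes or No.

Row minima: Top → 6, Bottom → -7; maximin = 6.
Column maxima: E → 8, W → 6; minimax = 6.
maximin = minimax = 6, so a saddle point exists.

Yes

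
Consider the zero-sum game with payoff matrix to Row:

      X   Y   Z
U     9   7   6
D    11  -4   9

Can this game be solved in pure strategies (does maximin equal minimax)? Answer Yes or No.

No

Row minima: U → 6, D → -4; maximin = 6.
Column maxima: X → 11, Y → 7, Z → 9; minimax = 7.
6 ≠ 7, so no pure-strategy equilibrium exists.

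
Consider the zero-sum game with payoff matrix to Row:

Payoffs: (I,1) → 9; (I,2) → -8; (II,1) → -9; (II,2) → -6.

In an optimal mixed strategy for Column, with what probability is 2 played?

9/10

Row minima: I → -8, II → -9; maximin = -8.
Column maxima: 1 → 9, 2 → -6; minimax = -6.
-8 ≠ -6, so there is no saddle point; optimal play is mixed.
Let Row play I with probability p. Expected payoff against 1: 9p + (-9)(1−p) = 18p − 9; against 2: (-8)p + (-6)(1−p) = −2p − 6.
Setting these equal: 18p − 9 = −2p − 6 ⇒ 20p = 3 ⇒ p = 3/20, and the value is (18)·(3/20) − 9 = -63/10.
For Column: with q = P(1), equating I's and II's payoffs gives 17q − 8 = −3q − 6 ⇒ q = 1/10.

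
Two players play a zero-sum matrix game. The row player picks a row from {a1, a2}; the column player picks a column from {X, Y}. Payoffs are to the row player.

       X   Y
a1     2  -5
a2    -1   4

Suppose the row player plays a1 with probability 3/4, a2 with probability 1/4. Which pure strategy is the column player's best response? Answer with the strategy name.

Y

If the column player plays X, the row player's expected payoff is (3/4)·2 + (1/4)·(-1) = 5/4.
If the column player plays Y, the row player's expected payoff is (3/4)·(-5) + (1/4)·4 = -11/4.
The column player minimizes the row player's payoff; the smallest is -11/4, so the best response is Y.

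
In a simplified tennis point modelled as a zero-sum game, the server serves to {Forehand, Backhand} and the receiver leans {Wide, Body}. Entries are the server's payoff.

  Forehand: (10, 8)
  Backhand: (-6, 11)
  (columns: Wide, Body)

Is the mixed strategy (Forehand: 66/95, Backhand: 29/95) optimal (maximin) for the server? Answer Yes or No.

Against Wide this mix gives (66/95)·10 + (29/95)·(-6) = 486/95.
Against Body this mix gives (66/95)·8 + (29/95)·11 = 847/95.
The receiver will play Wide, holding the server to 486/95. Shifting weight toward the row that does better against Wide would raise this floor (the equalizing mix achieves 158/19 against both Wide and Body), so the proposed strategy is not optimal.

No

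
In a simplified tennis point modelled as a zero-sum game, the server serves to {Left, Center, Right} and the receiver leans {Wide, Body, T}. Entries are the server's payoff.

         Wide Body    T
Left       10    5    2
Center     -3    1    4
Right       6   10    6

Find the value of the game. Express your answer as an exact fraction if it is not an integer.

Row minima: Left → 2, Center → -3, Right → 6; maximin = 6.
Column maxima: Wide → 10, Body → 10, T → 6; minimax = 6.
Since maximin = minimax = 6, there is a saddle point and the value is 6.

6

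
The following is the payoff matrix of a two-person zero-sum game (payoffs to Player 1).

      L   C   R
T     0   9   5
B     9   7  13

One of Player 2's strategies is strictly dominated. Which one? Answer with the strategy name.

R

L holds Player 1's payoff strictly below R in every row: 0 < 5, 9 < 13.
So R is strictly dominated for Player 2.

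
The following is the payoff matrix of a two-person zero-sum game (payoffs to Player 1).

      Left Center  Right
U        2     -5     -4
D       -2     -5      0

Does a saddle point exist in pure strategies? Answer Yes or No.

Row minima: U → -5, D → -5; maximin = -5.
Column maxima: Left → 2, Center → -5, Right → 0; minimax = -5.
maximin = minimax = -5, so a saddle point exists.

Yes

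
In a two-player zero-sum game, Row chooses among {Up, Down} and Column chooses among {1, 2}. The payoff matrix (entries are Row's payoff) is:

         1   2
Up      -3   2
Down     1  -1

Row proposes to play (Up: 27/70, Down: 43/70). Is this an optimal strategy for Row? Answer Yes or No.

No

Against 1 this mix gives (27/70)·(-3) + (43/70)·1 = -19/35.
Against 2 this mix gives (27/70)·2 + (43/70)·(-1) = 11/70.
Column will play 1, holding Row to -19/35. Shifting weight toward the row that does better against 1 would raise this floor (the equalizing mix achieves -1/7 against both 1 and 2), so the proposed strategy is not optimal.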